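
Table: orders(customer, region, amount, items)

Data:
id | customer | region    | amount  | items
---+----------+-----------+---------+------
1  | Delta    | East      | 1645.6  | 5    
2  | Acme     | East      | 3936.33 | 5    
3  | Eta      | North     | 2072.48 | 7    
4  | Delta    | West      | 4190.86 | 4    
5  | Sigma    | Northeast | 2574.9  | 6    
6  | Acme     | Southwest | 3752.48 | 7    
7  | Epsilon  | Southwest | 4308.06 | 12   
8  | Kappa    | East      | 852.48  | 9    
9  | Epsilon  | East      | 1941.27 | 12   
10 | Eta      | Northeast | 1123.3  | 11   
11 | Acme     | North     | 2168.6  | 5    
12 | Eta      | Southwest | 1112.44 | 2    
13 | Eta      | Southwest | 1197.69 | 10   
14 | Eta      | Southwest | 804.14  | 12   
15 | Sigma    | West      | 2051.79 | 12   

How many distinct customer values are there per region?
SELECT region, COUNT(DISTINCT customer)
FROM orders
GROUP BY region

Result:
  East: 4 distinct
  North: 2 distinct
  Northeast: 2 distinct
  Southwest: 3 distinct
  West: 2 distinct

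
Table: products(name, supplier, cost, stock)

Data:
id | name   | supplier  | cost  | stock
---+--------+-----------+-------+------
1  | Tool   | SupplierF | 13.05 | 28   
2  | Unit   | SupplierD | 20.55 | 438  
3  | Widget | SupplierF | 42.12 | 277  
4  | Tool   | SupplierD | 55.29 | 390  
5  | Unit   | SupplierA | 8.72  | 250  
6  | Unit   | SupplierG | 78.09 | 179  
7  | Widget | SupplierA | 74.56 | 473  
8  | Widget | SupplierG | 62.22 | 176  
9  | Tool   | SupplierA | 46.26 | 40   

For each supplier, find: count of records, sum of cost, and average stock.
SELECT supplier,
       COUNT(*) as cnt,
       SUM(cost) as total_cost,
       AVG(stock) as avg_stock
FROM products
GROUP BY supplier

Result:
  SupplierA: 3 records, 129.54 total cost, 254.33 avg stock
  SupplierD: 2 records, 75.84 total cost, 414.00 avg stock
  SupplierF: 2 records, 55.17 total cost, 152.50 avg stock
  SupplierG: 2 records, 140.31 total cost, 177.50 avg stock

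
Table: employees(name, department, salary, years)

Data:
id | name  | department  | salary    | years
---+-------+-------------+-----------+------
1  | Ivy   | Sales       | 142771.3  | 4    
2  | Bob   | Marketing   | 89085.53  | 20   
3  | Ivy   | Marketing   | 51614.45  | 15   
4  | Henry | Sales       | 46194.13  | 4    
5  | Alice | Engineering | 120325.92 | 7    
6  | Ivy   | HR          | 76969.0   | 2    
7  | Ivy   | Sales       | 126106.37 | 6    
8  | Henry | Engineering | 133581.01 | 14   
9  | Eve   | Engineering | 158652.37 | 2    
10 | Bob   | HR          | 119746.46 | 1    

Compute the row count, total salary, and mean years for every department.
SELECT department,
       COUNT(*) as cnt,
       SUM(salary) as total_salary,
       AVG(years) as avg_years
FROM employees
GROUP BY department

Result:
  Engineering: 3 records, 412559.30 total salary, 7.67 avg years
  HR: 2 records, 196715.46 total salary, 1.50 avg years
  Marketing: 2 records, 140699.98 total salary, 17.50 avg years
  Sales: 3 records, 315071.80 total salary, 4.67 avg years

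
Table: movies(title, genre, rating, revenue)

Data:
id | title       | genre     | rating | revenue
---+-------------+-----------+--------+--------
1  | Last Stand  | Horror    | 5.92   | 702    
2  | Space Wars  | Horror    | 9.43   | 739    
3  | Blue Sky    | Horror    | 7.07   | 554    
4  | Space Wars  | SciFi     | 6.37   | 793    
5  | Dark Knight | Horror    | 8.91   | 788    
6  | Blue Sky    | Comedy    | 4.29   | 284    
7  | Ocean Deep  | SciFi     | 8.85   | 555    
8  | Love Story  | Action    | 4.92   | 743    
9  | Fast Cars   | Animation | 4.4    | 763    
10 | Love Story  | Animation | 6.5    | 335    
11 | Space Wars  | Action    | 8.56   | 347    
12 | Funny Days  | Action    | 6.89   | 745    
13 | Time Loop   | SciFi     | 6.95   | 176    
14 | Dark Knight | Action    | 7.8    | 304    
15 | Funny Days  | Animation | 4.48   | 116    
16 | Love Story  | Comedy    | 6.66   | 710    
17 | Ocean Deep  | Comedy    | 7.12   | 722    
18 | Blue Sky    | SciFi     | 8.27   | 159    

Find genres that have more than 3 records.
SELECT genre, COUNT(*) as cnt
FROM movies
GROUP BY genre
HAVING COUNT(*) > 3

Result:
  Action: 4
  Horror: 4
  SciFi: 4

Note: HAVING filters groups after aggregation, WHERE filters rows before.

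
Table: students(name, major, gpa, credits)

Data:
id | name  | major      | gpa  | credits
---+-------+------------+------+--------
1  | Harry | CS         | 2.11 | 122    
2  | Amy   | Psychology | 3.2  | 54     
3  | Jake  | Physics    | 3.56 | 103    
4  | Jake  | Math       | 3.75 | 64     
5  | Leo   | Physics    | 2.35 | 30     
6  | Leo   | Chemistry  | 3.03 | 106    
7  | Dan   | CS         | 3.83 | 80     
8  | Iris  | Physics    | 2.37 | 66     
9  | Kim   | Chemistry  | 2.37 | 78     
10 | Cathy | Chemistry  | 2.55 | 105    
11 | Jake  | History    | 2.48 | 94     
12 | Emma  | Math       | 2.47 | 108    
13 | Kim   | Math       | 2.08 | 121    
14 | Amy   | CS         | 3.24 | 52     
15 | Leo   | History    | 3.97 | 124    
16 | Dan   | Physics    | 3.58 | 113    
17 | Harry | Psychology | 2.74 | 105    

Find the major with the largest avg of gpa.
SELECT major, AVG(gpa) as val
FROM students
GROUP BY major
ORDER BY val DESC
LIMIT 1

Result: History with avg(gpa) = 3.23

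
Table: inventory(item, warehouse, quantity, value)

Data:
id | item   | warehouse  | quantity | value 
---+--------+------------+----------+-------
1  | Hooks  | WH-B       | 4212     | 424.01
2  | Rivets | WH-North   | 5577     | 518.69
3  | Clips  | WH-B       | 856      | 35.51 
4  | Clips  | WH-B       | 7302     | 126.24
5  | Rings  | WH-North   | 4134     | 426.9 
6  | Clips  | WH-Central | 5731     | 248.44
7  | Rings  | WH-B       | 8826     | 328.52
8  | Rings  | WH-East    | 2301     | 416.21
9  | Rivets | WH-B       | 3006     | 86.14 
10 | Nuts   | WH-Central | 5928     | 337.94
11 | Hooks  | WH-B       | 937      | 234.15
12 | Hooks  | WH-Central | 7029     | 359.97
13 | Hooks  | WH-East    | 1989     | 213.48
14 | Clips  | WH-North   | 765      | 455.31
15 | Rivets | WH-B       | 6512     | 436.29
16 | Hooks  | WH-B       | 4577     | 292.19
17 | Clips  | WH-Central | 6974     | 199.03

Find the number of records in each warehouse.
SELECT warehouse, COUNT(*) as count
FROM inventory
GROUP BY warehouse

Result:
  WH-B: 8
  WH-Central: 4
  WH-East: 2
  WH-North: 3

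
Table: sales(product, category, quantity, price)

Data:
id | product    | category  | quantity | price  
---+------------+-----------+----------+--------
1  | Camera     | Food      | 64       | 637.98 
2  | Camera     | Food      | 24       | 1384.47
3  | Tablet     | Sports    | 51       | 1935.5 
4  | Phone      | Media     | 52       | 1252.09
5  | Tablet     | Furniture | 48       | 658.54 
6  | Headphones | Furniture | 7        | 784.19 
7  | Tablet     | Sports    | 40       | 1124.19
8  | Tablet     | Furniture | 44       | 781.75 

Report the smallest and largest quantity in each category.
SELECT category, MIN(quantity), MAX(quantity)
FROM sales
GROUP BY category

Result:
  Food: min=24, max=64
  Furniture: min=7, max=48
  Media: min=52, max=52
  Sports: min=40, max=51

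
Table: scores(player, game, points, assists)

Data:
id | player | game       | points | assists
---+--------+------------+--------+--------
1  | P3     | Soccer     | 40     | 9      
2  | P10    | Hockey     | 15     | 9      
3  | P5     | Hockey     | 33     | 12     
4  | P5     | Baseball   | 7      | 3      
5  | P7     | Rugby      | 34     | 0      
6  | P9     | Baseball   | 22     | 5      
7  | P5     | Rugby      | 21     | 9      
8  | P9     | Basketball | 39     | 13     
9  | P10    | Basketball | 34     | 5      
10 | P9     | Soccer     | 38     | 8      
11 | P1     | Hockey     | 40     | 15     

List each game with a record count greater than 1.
SELECT game, COUNT(*) as cnt
FROM scores
GROUP BY game
HAVING COUNT(*) > 1

Result:
  Baseball: 2
  Basketball: 2
  Hockey: 3
  Rugby: 2
  Soccer: 2

Note: HAVING filters groups after aggregation, WHERE filters rows before.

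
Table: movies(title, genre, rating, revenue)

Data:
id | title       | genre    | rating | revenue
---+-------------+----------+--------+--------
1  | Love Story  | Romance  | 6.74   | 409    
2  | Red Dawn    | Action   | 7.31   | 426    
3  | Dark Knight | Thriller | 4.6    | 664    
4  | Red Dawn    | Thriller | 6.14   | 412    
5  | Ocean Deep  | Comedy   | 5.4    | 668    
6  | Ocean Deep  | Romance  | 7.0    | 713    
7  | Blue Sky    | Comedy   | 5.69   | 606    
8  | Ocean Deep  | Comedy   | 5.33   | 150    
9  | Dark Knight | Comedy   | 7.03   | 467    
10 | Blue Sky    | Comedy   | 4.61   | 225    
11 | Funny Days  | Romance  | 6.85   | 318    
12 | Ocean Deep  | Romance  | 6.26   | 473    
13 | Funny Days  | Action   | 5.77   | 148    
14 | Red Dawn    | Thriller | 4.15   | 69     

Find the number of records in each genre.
SELECT genre, COUNT(*) as count
FROM movies
GROUP BY genre

Result:
  Action: 2
  Comedy: 5
  Romance: 4
  Thriller: 3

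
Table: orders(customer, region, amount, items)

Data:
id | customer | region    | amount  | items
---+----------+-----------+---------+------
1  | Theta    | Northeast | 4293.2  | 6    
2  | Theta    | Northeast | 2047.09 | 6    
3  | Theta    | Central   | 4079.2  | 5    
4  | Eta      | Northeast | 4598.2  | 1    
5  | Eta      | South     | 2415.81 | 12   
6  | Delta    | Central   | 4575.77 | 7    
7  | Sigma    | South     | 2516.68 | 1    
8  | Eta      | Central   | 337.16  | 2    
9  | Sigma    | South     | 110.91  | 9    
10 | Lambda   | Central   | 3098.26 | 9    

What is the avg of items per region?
SELECT region, AVG(items) as result
FROM orders
GROUP BY region

Result:
  Central: 5.75
  Northeast: 4.33
  South: 7.33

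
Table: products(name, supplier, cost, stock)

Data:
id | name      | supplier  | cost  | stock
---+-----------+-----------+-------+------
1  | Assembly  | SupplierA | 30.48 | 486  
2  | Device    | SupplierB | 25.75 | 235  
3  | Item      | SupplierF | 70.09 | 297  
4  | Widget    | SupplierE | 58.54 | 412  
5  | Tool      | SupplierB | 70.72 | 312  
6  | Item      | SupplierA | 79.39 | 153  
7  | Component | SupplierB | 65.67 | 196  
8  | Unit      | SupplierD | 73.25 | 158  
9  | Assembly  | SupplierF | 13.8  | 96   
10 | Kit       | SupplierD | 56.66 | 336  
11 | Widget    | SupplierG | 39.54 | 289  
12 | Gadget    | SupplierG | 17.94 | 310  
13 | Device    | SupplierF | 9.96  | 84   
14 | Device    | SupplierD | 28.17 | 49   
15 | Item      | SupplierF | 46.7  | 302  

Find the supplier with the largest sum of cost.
SELECT supplier, SUM(cost) as val
FROM products
GROUP BY supplier
ORDER BY val DESC
LIMIT 1

Result: SupplierB with sum(cost) = 162.14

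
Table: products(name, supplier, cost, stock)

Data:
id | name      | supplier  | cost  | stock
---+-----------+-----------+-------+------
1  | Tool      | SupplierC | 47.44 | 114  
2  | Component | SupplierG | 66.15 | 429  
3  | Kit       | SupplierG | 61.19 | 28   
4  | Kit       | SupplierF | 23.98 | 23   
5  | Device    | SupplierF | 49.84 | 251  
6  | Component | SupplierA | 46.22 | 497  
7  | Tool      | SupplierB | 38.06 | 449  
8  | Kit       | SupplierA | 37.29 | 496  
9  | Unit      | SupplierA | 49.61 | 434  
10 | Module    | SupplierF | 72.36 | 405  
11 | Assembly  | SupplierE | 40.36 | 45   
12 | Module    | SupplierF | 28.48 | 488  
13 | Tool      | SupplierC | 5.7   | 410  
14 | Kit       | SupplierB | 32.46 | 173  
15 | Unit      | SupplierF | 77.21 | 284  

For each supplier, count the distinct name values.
SELECT supplier, COUNT(DISTINCT name)
FROM products
GROUP BY supplier

Result:
  SupplierA: 3 distinct
  SupplierB: 2 distinct
  SupplierC: 1 distinct
  SupplierE: 1 distinct
  SupplierF: 4 distinct
  SupplierG: 2 distinct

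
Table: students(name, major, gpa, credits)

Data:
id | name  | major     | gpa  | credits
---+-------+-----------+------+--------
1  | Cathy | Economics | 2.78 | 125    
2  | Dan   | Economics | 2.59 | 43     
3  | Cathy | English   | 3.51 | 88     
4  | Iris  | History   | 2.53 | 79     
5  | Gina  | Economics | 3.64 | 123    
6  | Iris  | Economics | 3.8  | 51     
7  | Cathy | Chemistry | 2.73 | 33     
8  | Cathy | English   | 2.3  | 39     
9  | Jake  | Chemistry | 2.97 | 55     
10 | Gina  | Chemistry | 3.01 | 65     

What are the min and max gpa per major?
SELECT major, MIN(gpa), MAX(gpa)
FROM students
GROUP BY major

Result:
  Chemistry: min=2.73, max=3.01
  Economics: min=2.59, max=3.80
  English: min=2.30, max=3.51
  History: min=2.53, max=2.53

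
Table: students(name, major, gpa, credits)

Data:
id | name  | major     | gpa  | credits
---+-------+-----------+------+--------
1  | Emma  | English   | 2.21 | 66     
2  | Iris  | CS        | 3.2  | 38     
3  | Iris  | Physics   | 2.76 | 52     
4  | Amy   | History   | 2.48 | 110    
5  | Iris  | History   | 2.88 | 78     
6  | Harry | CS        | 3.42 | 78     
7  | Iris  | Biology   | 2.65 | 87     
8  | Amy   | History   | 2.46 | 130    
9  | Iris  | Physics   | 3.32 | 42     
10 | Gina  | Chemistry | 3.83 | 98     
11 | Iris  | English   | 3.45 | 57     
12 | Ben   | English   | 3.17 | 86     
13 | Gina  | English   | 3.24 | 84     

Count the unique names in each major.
SELECT major, COUNT(DISTINCT name)
FROM students
GROUP BY major

Result:
  Biology: 1 distinct
  CS: 2 distinct
  Chemistry: 1 distinct
  English: 4 distinct
  History: 2 distinct
  Physics: 1 distinct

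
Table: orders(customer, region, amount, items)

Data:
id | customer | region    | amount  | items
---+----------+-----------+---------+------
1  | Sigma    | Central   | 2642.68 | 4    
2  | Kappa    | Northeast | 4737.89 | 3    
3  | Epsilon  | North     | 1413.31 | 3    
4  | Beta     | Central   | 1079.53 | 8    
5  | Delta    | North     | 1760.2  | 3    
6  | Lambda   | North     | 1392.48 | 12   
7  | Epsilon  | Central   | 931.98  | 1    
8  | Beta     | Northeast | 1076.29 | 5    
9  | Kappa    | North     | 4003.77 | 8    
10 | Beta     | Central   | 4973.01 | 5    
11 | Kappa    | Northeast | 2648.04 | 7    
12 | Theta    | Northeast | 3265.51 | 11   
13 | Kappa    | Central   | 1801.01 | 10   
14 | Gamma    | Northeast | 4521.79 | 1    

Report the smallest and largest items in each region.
SELECT region, MIN(items), MAX(items)
FROM orders
GROUP BY region

Result:
  Central: min=1, max=10
  North: min=3, max=12
  Northeast: min=1, max=11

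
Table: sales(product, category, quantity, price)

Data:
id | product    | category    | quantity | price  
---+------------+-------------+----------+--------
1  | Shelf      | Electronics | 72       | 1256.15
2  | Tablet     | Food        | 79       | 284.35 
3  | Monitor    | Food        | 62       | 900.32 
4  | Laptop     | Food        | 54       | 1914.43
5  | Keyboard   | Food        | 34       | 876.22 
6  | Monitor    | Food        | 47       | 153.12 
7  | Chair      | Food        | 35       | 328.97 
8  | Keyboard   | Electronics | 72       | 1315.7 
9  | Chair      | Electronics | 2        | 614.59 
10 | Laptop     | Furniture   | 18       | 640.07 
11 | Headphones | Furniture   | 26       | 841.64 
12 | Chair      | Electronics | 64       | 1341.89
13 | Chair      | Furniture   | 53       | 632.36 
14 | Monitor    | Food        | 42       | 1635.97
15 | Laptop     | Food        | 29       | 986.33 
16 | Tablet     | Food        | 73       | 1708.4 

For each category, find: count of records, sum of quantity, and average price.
SELECT category,
       COUNT(*) as cnt,
       SUM(quantity) as total_quantity,
       AVG(price) as avg_price
FROM sales
GROUP BY category

Result:
  Electronics: 4 records, 210 total quantity, 1132.08 avg price
  Food: 9 records, 455 total quantity, 976.46 avg price
  Furniture: 3 records, 97 total quantity, 704.69 avg price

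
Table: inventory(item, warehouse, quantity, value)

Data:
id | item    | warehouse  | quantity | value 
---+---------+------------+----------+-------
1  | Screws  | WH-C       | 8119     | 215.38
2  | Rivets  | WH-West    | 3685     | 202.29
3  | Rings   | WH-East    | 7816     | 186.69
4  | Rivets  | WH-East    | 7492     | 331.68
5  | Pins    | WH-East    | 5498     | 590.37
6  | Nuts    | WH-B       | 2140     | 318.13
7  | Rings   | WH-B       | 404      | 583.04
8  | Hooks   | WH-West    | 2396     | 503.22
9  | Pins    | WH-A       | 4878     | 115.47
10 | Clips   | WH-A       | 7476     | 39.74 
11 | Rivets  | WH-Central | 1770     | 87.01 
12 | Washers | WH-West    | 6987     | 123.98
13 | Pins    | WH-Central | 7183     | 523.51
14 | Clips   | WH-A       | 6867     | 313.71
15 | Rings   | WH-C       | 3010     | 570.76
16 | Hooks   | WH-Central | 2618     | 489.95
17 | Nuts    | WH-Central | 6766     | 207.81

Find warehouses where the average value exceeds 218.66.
SELECT warehouse, AVG(value)
FROM inventory
GROUP BY warehouse
HAVING AVG(value) > 218.66

Result:
  WH-B: avg=450.59
  WH-C: avg=393.07
  WH-Central: avg=327.07
  WH-East: avg=369.58
  WH-West: avg=276.50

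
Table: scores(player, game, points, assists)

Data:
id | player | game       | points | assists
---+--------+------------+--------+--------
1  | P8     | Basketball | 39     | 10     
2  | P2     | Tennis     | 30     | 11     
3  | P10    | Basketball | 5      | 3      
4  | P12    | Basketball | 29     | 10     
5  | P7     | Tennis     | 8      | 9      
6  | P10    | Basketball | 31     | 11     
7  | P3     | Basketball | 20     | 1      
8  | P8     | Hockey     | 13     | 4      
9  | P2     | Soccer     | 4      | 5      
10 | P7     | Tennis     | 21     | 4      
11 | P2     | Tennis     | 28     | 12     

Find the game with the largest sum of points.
SELECT game, SUM(points) as val
FROM scores
GROUP BY game
ORDER BY val DESC
LIMIT 1

Result: Basketball with sum(points) = 124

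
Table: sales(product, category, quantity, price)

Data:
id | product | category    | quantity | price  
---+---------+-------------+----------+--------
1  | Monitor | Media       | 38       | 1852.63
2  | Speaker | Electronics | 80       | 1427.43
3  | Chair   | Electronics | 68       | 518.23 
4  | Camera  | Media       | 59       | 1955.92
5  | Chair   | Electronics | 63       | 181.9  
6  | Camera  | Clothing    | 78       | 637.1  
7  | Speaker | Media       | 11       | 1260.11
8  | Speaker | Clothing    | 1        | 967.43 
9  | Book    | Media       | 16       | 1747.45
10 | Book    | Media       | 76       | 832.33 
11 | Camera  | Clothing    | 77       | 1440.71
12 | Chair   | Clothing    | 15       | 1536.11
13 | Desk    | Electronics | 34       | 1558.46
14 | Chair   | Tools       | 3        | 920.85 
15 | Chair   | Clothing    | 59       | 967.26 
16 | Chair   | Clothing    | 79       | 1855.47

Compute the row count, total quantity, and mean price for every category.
SELECT category,
       COUNT(*) as cnt,
       SUM(quantity) as total_quantity,
       AVG(price) as avg_price
FROM sales
GROUP BY category

Result:
  Clothing: 6 records, 309 total quantity, 1234.01 avg price
  Electronics: 4 records, 245 total quantity, 921.51 avg price
  Media: 5 records, 200 total quantity, 1529.69 avg price
  Tools: 1 records, 3 total quantity, 920.85 avg price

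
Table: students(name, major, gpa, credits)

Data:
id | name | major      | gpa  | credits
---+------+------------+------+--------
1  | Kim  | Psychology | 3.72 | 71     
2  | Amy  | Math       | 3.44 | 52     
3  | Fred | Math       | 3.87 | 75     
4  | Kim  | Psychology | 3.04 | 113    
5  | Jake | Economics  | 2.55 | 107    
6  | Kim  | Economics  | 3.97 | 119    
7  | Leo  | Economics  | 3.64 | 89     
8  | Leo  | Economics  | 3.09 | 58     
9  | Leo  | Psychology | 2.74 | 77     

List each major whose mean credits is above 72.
SELECT major, AVG(credits)
FROM students
GROUP BY major
HAVING AVG(credits) > 72

Result:
  Economics: avg=93.25
  Psychology: avg=87.00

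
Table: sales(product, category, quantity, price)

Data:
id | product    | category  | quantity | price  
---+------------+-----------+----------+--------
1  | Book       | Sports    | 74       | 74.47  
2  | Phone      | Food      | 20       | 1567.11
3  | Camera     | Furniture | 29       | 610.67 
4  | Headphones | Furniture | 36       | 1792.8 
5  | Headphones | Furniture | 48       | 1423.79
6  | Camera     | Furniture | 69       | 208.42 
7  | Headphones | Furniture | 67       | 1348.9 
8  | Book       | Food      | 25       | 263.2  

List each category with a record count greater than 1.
SELECT category, COUNT(*) as cnt
FROM sales
GROUP BY category
HAVING COUNT(*) > 1

Result:
  Food: 2
  Furniture: 5

Note: HAVING filters groups after aggregation, WHERE filters rows before.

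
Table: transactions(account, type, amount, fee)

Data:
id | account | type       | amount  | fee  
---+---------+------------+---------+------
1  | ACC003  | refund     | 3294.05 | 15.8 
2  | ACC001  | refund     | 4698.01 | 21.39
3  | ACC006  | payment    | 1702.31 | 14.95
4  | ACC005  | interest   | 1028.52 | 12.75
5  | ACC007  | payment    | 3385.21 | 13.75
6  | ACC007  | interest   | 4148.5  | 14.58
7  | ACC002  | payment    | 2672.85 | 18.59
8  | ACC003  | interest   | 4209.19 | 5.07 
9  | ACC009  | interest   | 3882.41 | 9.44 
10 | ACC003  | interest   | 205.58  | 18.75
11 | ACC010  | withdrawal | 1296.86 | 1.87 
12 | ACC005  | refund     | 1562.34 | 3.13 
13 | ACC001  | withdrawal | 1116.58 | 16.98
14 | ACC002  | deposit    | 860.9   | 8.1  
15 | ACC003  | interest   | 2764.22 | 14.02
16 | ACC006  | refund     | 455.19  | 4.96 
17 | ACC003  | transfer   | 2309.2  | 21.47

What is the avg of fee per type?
SELECT type, AVG(fee) as result
FROM transactions
GROUP BY type

Result:
  deposit: 8.10
  interest: 12.44
  payment: 15.76
  refund: 11.32
  transfer: 21.47
  withdrawal: 9.43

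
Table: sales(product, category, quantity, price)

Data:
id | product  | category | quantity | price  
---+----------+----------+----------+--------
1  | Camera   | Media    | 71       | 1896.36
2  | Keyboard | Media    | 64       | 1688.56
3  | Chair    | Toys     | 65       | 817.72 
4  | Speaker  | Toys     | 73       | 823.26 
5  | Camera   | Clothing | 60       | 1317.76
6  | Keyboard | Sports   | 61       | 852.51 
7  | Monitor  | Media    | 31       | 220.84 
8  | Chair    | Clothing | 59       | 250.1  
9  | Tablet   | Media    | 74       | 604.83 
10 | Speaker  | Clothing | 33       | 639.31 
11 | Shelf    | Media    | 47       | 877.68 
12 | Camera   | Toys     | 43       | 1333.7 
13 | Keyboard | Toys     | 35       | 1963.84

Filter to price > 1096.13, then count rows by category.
SELECT category, COUNT(*)
FROM sales
WHERE price > 1096.13
GROUP BY category

Note: WHERE filters rows before grouping.

Result:
  Clothing: 1
  Media: 2
  Toys: 2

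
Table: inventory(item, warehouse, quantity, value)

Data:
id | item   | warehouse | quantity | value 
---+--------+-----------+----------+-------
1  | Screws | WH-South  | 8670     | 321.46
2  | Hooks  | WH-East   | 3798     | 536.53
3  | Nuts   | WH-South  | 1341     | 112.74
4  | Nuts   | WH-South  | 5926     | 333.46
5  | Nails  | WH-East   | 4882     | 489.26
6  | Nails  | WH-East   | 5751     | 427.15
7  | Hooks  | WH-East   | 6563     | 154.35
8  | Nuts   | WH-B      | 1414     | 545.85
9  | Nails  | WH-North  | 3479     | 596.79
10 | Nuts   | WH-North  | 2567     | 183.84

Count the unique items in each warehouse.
SELECT warehouse, COUNT(DISTINCT item)
FROM inventory
GROUP BY warehouse

Result:
  WH-B: 1 distinct
  WH-East: 2 distinct
  WH-North: 2 distinct
  WH-South: 2 distinct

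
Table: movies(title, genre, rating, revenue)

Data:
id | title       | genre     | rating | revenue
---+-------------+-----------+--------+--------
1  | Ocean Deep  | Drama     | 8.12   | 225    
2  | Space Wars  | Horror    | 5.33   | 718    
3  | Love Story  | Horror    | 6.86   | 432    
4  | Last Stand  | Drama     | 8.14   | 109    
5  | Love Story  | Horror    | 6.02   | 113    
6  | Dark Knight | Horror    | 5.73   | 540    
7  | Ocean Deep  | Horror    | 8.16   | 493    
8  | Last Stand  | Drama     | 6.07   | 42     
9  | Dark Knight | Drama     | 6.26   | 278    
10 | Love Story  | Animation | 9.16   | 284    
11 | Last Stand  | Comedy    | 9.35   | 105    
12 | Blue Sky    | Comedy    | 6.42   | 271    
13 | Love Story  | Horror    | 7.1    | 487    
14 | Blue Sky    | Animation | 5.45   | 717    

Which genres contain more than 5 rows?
SELECT genre, COUNT(*) as cnt
FROM movies
GROUP BY genre
HAVING COUNT(*) > 5

Result:
  Horror: 6

Note: HAVING filters groups after aggregation, WHERE filters rows before.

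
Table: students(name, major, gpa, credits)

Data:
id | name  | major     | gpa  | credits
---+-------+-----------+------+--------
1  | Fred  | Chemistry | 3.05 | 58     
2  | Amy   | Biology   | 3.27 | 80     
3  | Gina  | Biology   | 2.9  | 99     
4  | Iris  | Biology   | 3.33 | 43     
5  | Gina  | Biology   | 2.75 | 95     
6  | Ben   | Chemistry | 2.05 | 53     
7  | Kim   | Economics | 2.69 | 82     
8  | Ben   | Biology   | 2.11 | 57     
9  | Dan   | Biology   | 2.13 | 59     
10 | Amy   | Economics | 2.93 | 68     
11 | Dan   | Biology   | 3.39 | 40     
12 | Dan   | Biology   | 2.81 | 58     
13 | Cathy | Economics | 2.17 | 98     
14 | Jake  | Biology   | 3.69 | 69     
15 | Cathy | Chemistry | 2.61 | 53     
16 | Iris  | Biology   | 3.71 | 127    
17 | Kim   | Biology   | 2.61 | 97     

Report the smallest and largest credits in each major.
SELECT major, MIN(credits), MAX(credits)
FROM students
GROUP BY major

Result:
  Biology: min=40, max=127
  Chemistry: min=53, max=58
  Economics: min=68, max=98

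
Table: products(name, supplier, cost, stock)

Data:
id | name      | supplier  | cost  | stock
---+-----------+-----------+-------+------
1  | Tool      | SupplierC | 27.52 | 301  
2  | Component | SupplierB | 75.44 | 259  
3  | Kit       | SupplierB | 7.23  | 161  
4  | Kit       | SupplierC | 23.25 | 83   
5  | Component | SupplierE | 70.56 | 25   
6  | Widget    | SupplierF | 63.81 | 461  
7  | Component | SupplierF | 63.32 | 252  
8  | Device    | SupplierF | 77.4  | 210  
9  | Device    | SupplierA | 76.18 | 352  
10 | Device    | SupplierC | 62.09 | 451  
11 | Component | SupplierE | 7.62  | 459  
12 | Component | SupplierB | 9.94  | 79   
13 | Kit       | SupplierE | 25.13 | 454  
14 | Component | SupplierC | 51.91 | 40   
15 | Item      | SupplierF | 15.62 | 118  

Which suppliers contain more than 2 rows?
SELECT supplier, COUNT(*) as cnt
FROM products
GROUP BY supplier
HAVING COUNT(*) > 2

Result:
  SupplierB: 3
  SupplierC: 4
  SupplierE: 3
  SupplierF: 4

Note: HAVING filters groups after aggregation, WHERE filters rows before.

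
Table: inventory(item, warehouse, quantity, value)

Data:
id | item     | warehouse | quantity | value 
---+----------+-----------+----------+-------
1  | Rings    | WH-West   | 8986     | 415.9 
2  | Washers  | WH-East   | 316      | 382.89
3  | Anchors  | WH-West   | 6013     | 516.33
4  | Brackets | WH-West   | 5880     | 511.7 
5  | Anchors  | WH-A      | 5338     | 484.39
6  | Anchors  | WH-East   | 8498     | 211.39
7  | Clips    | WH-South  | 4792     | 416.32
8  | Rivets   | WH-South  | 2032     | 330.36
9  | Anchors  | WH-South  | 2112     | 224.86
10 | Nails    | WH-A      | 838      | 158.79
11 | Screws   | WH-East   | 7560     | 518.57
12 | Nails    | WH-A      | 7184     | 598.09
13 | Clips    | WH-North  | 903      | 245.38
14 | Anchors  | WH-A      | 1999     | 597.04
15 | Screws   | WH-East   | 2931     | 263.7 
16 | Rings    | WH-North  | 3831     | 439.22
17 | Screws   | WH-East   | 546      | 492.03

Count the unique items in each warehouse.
SELECT warehouse, COUNT(DISTINCT item)
FROM inventory
GROUP BY warehouse

Result:
  WH-A: 2 distinct
  WH-East: 3 distinct
  WH-North: 2 distinct
  WH-South: 3 distinct
  WH-West: 3 distinct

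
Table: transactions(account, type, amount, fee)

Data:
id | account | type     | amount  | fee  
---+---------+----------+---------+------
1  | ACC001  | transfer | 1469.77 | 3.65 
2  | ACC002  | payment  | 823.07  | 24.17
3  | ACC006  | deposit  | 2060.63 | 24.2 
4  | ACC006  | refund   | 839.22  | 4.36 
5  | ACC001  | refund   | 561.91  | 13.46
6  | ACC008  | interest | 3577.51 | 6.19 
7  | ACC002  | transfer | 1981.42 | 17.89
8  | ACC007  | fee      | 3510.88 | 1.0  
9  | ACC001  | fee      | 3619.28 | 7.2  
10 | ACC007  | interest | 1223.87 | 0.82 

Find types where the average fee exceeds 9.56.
SELECT type, AVG(fee)
FROM transactions
GROUP BY type
HAVING AVG(fee) > 9.56

Result:
  deposit: avg=24.20
  payment: avg=24.17
  transfer: avg=10.77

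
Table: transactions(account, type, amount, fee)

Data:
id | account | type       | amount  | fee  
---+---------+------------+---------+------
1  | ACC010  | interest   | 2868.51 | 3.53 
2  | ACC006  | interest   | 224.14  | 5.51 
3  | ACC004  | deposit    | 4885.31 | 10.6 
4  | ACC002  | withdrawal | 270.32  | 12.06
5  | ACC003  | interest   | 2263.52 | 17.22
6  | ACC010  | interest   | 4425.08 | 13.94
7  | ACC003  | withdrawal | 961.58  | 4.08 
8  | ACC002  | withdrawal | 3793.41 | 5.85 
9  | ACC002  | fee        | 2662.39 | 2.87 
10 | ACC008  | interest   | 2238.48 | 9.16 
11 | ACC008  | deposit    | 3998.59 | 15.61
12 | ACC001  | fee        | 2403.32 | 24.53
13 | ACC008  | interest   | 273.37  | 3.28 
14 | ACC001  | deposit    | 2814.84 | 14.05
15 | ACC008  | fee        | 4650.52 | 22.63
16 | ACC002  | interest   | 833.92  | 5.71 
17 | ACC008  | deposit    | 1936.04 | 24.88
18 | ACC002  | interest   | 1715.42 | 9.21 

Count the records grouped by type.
SELECT type, COUNT(*) as count
FROM transactions
GROUP BY type

Result:
  deposit: 4
  fee: 3
  interest: 8
  withdrawal: 3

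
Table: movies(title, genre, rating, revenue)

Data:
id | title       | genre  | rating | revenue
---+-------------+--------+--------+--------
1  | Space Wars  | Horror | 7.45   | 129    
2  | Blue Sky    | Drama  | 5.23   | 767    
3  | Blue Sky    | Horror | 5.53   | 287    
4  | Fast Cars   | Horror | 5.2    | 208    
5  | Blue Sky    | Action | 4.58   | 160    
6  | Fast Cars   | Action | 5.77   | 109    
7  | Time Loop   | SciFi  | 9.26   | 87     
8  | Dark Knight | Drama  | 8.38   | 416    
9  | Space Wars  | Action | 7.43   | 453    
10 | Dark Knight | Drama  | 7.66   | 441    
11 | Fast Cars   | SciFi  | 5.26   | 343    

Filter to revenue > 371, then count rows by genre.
SELECT genre, COUNT(*)
FROM movies
WHERE revenue > 371
GROUP BY genre

Note: WHERE filters rows before grouping.

Result:
  Action: 1
  Drama: 3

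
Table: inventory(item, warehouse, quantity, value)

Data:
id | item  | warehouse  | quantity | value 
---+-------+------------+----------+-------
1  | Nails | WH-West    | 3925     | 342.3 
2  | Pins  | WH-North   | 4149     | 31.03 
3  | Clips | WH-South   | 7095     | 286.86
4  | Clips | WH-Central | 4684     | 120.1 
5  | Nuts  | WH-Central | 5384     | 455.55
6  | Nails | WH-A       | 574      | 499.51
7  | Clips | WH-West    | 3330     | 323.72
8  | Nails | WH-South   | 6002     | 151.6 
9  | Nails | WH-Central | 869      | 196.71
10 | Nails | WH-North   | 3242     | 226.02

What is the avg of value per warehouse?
SELECT warehouse, AVG(value) as result
FROM inventory
GROUP BY warehouse

Result:
  WH-A: 499.51
  WH-Central: 257.45
  WH-North: 128.53
  WH-South: 219.23
  WH-West: 333.01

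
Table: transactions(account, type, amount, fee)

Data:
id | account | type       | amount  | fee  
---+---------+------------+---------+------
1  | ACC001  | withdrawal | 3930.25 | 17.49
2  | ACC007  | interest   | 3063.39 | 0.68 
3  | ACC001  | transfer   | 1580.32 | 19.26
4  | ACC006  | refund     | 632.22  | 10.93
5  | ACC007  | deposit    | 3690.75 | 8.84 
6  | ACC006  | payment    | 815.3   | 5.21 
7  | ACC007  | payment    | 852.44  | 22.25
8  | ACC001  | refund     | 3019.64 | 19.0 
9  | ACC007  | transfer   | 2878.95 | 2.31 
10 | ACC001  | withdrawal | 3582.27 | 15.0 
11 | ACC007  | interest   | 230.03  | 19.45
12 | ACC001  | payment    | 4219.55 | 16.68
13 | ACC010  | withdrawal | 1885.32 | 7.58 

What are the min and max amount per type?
SELECT type, MIN(amount), MAX(amount)
FROM transactions
GROUP BY type

Result:
  deposit: min=3690.75, max=3690.75
  interest: min=230.03, max=3063.39
  payment: min=815.30, max=4219.55
  refund: min=632.22, max=3019.64
  transfer: min=1580.32, max=2878.95
  withdrawal: min=1885.32, max=3930.25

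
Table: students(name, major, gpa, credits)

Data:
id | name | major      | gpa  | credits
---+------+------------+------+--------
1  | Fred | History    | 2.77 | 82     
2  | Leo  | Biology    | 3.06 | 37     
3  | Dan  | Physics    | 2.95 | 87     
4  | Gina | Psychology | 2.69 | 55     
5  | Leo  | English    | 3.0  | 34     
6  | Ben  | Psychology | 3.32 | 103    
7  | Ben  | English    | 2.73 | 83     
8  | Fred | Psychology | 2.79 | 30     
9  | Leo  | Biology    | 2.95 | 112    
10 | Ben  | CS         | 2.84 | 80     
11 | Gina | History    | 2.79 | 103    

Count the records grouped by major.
SELECT major, COUNT(*) as count
FROM students
GROUP BY major

Result:
  Biology: 2
  CS: 1
  English: 2
  History: 2
  Physics: 1
  Psychology: 3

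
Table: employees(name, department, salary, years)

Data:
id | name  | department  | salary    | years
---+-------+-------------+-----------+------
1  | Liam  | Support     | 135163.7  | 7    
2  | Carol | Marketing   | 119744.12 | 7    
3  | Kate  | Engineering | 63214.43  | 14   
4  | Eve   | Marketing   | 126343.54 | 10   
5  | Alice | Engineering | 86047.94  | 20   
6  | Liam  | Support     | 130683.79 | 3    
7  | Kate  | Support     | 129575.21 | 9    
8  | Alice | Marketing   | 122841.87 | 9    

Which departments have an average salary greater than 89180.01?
SELECT department, AVG(salary)
FROM employees
GROUP BY department
HAVING AVG(salary) > 89180.01

Result:
  Marketing: avg=122976.51
  Support: avg=131807.57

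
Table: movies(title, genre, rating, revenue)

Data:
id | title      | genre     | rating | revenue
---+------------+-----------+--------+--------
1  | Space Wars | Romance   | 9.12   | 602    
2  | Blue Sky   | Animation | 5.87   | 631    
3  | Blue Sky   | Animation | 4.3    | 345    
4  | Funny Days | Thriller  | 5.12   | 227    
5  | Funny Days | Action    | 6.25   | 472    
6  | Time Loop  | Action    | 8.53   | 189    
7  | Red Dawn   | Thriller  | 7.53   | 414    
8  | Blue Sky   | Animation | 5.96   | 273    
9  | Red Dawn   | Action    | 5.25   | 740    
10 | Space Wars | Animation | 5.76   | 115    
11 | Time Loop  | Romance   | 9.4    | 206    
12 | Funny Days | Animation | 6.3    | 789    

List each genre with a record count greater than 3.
SELECT genre, COUNT(*) as cnt
FROM movies
GROUP BY genre
HAVING COUNT(*) > 3

Result:
  Animation: 5

Note: HAVING filters groups after aggregation, WHERE filters rows before.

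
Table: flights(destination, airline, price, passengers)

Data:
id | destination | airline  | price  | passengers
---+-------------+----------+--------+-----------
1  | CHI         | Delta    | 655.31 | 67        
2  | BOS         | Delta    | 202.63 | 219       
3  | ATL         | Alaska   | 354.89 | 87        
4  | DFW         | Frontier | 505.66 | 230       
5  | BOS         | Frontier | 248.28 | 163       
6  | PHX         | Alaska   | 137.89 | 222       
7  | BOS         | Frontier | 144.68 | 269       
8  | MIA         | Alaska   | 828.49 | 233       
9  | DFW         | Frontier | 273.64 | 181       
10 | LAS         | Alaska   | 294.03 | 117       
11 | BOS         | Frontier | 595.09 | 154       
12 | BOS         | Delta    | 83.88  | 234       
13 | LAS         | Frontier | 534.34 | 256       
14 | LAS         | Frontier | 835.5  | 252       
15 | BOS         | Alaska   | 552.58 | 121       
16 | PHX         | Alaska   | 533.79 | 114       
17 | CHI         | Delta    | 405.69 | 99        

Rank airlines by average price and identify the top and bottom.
SELECT airline, AVG(price)
FROM flights
GROUP BY airline
ORDER BY AVG(price)

All groups:
  Delta: 336.88
  Frontier: 448.17
  Alaska: 450.28

Highest: Alaska (450.28)
Lowest: Delta (336.88)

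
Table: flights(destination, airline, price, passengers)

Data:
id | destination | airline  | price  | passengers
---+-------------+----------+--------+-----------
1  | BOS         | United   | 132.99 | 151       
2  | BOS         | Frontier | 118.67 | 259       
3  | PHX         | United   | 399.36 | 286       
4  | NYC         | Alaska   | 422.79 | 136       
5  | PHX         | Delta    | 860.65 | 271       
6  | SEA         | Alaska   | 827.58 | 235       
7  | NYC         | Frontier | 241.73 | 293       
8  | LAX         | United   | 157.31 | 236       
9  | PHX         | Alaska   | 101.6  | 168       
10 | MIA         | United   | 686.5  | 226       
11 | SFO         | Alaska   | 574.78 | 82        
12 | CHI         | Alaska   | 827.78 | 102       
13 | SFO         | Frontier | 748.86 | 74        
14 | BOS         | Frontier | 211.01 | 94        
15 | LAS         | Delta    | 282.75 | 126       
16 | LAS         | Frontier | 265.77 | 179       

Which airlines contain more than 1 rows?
SELECT airline, COUNT(*) as cnt
FROM flights
GROUP BY airline
HAVING COUNT(*) > 1

Result:
  Alaska: 5
  Delta: 2
  Frontier: 5
  United: 4

Note: HAVING filters groups after aggregation, WHERE filters rows before.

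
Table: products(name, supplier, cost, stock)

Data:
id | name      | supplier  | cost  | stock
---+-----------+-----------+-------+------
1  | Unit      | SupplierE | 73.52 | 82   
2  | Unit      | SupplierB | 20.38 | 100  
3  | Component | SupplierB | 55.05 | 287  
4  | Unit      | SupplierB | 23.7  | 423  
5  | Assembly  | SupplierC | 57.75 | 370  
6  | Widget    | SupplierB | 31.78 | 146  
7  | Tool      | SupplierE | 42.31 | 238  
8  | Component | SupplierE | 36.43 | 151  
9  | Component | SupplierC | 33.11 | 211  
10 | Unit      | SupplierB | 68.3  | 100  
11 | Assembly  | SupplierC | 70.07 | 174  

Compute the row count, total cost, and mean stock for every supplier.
SELECT supplier,
       COUNT(*) as cnt,
       SUM(cost) as total_cost,
       AVG(stock) as avg_stock
FROM products
GROUP BY supplier

Result:
  SupplierB: 5 records, 199.21 total cost, 211.20 avg stock
  SupplierC: 3 records, 160.93 total cost, 251.67 avg stock
  SupplierE: 3 records, 152.26 total cost, 157.00 avg stock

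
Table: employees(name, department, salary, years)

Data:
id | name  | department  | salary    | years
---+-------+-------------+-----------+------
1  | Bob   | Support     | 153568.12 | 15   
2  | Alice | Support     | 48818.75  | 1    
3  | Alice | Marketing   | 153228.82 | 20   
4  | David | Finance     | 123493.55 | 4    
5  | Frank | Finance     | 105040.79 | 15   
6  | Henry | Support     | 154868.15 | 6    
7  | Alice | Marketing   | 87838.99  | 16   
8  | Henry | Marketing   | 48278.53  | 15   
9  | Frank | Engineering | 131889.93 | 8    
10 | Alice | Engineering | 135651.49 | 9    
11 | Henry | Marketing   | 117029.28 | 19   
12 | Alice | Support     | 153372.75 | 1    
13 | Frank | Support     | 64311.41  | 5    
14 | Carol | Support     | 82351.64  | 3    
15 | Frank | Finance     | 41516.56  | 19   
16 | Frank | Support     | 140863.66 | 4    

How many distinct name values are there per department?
SELECT department, COUNT(DISTINCT name)
FROM employees
GROUP BY department

Result:
  Engineering: 2 distinct
  Finance: 2 distinct
  Marketing: 2 distinct
  Support: 5 distinct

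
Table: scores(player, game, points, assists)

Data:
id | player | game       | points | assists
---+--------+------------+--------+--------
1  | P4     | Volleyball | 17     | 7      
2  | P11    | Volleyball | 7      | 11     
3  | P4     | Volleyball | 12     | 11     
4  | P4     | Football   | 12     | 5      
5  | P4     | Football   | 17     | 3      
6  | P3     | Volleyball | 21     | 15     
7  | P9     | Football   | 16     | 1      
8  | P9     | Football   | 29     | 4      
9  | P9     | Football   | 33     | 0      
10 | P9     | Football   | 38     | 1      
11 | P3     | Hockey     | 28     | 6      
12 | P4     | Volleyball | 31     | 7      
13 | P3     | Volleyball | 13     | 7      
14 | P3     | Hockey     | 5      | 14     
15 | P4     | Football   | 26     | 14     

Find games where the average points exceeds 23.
SELECT game, AVG(points)
FROM scores
GROUP BY game
HAVING AVG(points) > 23

Result:
  Football: avg=24.43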